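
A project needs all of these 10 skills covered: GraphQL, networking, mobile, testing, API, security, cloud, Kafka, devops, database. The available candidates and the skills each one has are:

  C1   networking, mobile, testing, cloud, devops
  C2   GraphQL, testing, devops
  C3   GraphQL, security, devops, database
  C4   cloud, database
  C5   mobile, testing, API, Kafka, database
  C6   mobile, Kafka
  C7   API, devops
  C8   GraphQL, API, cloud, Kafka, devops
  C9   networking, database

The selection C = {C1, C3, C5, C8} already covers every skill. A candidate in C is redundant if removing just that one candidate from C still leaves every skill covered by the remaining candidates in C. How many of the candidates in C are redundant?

2

Drop C1: networking uncovered — not redundant.
Drop C3: security uncovered — not redundant.
Drop C5: the rest still cover every skill — redundant.
Drop C8: the rest still cover every skill — redundant.
2 redundant: C5, C8.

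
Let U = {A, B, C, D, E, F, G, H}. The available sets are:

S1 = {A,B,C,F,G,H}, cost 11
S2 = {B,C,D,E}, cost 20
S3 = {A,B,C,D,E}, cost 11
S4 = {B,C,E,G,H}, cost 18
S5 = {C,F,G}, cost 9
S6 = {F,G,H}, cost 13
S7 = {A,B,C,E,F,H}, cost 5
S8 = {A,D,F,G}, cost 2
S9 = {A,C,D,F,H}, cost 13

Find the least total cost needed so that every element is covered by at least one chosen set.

7

S7, S8 cover every element at cost 5 + 2 = 7.
Any cover uses at least 2 sets; among all covering selections none totals below 7.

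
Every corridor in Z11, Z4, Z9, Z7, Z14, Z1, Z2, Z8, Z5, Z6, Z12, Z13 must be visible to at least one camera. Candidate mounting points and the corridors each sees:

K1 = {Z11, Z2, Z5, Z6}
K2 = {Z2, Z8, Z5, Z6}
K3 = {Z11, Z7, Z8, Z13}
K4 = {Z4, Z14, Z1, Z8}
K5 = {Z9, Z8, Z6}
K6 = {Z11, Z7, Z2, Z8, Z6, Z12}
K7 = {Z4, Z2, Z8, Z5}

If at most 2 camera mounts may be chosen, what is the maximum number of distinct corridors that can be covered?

Choosing K4, K6 covers {Z11, Z4, Z7, Z14, Z1, Z2, Z8, Z6, Z12} — 9 corridors.
No choice of 2 camera mounts does better; here Z9, Z5, Z13 are left uncovered.

9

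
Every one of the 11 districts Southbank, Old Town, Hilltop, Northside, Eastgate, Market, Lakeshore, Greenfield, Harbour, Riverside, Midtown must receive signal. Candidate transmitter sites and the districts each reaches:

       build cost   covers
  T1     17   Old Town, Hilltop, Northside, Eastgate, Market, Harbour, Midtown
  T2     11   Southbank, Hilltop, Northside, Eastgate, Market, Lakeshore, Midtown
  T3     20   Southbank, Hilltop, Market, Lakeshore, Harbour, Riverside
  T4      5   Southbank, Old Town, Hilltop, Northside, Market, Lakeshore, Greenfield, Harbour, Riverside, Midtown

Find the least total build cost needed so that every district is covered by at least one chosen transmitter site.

16

T2, T4 cover every district at build cost 11 + 5 = 16.
Any cover uses at least 2 transmitter sites; among all covering selections none totals below 16.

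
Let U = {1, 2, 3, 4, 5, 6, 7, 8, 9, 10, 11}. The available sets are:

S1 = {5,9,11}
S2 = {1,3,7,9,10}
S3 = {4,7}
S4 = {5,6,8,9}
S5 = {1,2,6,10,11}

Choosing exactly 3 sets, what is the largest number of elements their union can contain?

Choosing S2, S4, S5 covers {1, 2, 3, 5, 6, 7, 8, 9, 10, 11} — 10 elements.
No choice of 3 sets does better; here 4 is left uncovered.

10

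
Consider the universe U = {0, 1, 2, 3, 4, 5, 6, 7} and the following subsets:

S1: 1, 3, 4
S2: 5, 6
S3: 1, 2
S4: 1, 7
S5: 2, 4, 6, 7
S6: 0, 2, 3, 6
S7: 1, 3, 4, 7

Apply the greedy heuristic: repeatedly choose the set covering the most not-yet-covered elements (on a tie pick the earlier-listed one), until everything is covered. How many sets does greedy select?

Pick 1: S5 covers 4 new elements (2, 4, 6, 7).
Pick 2: S1 covers 2 new elements (1, 3).
Pick 3: S2 covers 1 new elements (5).
Pick 4: S6 covers 1 new elements (0).
Greedy uses 4 sets. (The true minimum is 3.)

4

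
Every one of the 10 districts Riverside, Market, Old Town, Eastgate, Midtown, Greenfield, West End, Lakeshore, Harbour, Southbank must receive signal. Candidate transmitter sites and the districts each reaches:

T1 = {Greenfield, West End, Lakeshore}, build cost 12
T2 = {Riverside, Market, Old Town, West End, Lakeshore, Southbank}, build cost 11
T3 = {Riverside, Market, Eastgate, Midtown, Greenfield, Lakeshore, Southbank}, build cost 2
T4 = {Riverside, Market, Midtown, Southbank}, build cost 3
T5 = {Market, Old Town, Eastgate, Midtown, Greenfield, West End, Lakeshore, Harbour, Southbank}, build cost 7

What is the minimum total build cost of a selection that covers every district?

T3, T5 cover every district at build cost 2 + 7 = 9.
Any cover uses at least 2 transmitter sites; among all covering selections none totals below 9.

9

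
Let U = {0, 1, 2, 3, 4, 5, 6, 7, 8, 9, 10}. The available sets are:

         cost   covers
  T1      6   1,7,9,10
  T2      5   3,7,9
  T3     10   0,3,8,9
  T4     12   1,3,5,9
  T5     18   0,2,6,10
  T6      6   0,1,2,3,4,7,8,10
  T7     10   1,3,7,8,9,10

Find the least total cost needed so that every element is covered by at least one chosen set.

36

T4, T5, T6 cover every element at cost 12 + 18 + 6 = 36.
Any cover uses at least 3 sets; among all covering selections none totals below 36.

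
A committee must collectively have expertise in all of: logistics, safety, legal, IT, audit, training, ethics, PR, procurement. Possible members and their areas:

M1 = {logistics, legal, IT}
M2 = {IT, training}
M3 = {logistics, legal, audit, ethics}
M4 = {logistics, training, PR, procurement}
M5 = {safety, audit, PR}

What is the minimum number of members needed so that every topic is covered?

M1, M3, M4, M5 together cover {logistics, safety, legal, IT, audit, training, ethics, PR, procurement} — every topic.
No 3 of the 5 members cover everything (all 10 triples fall short), so 4 is minimum.

4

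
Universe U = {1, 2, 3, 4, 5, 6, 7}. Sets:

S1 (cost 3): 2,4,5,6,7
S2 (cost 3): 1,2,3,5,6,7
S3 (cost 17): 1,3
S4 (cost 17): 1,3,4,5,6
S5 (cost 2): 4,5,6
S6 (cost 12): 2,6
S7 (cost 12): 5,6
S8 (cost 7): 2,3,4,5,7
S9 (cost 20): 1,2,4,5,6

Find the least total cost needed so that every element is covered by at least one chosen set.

5

S2, S5 cover every element at cost 3 + 2 = 5.
Any cover uses at least 2 sets; among all covering selections none totals below 5.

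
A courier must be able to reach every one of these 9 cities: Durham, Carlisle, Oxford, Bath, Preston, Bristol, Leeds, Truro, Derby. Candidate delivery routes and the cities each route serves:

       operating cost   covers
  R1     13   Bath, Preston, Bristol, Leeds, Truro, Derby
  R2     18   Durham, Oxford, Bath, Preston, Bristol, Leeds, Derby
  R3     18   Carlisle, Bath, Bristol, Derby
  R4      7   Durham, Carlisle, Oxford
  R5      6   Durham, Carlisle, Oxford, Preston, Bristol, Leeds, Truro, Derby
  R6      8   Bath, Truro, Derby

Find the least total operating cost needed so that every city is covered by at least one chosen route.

14

R5, R6 cover every city at operating cost 6 + 8 = 14.
Any cover uses at least 2 routes; among all covering selections none totals below 14.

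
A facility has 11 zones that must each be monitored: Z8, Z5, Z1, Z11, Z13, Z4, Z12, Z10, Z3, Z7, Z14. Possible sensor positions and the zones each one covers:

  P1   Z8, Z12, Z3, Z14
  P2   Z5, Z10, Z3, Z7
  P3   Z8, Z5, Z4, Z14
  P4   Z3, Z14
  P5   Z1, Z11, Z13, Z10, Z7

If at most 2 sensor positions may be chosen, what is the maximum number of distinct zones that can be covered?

Choosing P1, P5 covers {Z8, Z1, Z11, Z13, Z12, Z10, Z3, Z7, Z14} — 9 zones.
No choice of 2 sensor positions does better; here Z5, Z4 are left uncovered.

9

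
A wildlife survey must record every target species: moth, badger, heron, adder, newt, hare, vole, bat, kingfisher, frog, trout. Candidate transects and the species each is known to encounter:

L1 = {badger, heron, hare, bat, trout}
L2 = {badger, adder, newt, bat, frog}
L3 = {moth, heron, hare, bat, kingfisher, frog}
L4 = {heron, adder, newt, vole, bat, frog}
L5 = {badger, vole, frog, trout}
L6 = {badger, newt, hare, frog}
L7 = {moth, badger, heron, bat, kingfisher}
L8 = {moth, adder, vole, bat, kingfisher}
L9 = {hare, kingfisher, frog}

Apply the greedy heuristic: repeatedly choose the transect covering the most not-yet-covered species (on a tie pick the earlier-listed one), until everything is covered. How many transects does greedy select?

Pick 1: L3 covers 6 new species (moth, heron, hare, bat, kingfisher, frog).
Pick 2: L2 covers 3 new species (badger, adder, newt).
Pick 3: L5 covers 2 new species (vole, trout).
Greedy uses 3 transects.

3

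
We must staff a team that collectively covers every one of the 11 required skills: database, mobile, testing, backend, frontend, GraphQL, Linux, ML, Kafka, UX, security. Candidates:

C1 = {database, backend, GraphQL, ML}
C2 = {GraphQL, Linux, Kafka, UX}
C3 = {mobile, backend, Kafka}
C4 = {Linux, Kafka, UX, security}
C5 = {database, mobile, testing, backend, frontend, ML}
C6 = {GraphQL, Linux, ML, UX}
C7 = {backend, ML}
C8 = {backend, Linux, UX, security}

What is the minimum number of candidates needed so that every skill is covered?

C1, C4, C5 together cover {database, mobile, testing, backend, frontend, GraphQL, Linux, ML, Kafka, UX, security} — every skill.
No 2 of the 8 candidates cover everything (all 28 pairs fall short), so 3 is minimum.

3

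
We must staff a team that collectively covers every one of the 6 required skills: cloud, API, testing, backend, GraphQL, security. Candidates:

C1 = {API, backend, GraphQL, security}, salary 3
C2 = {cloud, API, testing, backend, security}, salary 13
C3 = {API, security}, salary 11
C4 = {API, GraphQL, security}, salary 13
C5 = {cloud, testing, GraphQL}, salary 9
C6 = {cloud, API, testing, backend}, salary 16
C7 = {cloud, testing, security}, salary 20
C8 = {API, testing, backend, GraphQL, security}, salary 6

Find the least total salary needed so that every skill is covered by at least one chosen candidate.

12

C1, C5 cover every skill at salary 3 + 9 = 12.
Any cover uses at least 2 candidates; among all covering selections none totals below 12.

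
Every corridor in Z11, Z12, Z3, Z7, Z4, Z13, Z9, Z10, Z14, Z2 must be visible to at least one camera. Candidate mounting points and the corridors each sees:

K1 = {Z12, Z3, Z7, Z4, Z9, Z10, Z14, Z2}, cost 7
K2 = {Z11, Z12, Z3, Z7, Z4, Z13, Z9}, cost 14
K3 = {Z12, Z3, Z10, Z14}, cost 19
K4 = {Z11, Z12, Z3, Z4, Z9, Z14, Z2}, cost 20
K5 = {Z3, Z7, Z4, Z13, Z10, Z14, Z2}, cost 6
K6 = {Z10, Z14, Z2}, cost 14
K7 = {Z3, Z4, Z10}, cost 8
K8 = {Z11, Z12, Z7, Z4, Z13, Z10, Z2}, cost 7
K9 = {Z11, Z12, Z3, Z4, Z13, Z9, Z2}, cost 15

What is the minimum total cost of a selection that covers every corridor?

14

K1, K8 cover every corridor at cost 7 + 7 = 14.
Any cover uses at least 2 camera mounts; among all covering selections none totals below 14.
Greedy by coverage-per-cost would pick K5, K1, K8 for 20 — worse than the optimum 14.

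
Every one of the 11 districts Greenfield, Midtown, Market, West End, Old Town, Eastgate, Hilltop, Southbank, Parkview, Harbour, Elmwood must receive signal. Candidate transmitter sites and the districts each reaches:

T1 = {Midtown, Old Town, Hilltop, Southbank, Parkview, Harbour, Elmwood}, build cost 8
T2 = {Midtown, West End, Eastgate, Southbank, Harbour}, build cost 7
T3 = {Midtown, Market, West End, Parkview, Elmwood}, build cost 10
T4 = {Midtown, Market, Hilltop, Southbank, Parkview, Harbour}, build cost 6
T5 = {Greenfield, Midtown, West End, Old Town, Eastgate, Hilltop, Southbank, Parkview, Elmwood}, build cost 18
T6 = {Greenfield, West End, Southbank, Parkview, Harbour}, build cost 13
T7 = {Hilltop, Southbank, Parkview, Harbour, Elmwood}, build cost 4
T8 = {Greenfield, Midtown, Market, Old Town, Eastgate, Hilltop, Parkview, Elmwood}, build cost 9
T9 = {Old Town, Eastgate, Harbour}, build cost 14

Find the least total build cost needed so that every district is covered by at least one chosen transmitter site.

T2, T8 cover every district at build cost 7 + 9 = 16.
Any cover uses at least 2 transmitter sites; among all covering selections none totals below 16.
Greedy by coverage-per-build cost would pick T7, T8, T2 for 20 — worse than the optimum 16.

16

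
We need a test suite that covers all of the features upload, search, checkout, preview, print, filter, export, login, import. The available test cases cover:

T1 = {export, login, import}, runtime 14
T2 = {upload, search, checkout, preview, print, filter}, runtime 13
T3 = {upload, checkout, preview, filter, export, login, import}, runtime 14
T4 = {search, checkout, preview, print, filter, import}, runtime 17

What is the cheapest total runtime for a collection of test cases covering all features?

27

T1, T2 cover every feature at runtime 14 + 13 = 27.
Any cover uses at least 2 test cases; among all covering selections none totals below 27.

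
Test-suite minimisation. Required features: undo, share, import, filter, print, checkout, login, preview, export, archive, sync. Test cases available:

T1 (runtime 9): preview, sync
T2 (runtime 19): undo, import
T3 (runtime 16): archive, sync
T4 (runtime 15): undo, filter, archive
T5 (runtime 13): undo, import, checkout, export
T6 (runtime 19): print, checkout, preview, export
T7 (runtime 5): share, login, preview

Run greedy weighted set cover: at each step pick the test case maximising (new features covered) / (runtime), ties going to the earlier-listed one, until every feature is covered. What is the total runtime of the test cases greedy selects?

Pick 1: T7 adds 3 new (share, login, preview) at runtime 5 (ratio 3/5).
Pick 2: T5 adds 4 new (undo, import, checkout, export) at runtime 13 (ratio 4/13).
Pick 3: T4 adds 2 new (filter, archive) at runtime 15 (ratio 2/15).
Pick 4: T1 adds 1 new (sync) at runtime 9 (ratio 1/9).
Pick 5: T6 adds 1 new (print) at runtime 19 (ratio 1/19).
Greedy total runtime: 5 + 13 + 15 + 9 + 19 = 61.

61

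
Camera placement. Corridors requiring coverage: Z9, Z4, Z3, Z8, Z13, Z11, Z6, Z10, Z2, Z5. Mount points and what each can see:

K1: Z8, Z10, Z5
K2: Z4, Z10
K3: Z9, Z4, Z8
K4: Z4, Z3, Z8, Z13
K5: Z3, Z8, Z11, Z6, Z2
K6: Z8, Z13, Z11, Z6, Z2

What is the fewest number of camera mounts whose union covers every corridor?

4

K1, K3, K4, K5 together cover {Z9, Z4, Z3, Z8, Z13, Z11, Z6, Z10, Z2, Z5} — every corridor.
No 3 of the 6 camera mounts cover everything (all 20 triples fall short), so 4 is minimum.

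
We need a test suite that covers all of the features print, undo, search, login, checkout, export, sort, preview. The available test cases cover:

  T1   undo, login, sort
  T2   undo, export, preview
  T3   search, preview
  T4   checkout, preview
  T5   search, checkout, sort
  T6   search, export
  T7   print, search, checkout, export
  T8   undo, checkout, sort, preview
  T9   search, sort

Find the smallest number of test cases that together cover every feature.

3

T1, T2, T7 together cover {print, undo, search, login, checkout, export, sort, preview} — every feature.
No 2 of the 9 test cases cover everything (all 36 pairs fall short), so 3 is minimum.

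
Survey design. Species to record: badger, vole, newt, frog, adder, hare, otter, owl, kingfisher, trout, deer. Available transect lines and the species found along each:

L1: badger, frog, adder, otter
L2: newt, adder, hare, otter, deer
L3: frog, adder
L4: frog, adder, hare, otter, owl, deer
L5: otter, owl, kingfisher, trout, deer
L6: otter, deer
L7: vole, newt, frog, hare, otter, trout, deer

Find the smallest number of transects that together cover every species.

3

L1, L5, L7 together cover {badger, vole, newt, frog, adder, hare, otter, owl, kingfisher, trout, deer} — every species.
No 2 of the 7 transects cover everything (all 21 pairs fall short), so 3 is minimum.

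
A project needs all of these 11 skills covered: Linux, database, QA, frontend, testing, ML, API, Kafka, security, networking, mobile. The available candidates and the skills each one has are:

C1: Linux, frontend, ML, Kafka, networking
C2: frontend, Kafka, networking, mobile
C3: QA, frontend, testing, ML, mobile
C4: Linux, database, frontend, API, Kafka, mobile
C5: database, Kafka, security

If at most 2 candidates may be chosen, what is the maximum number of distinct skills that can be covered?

Choosing C3, C4 covers {Linux, database, QA, frontend, testing, ML, API, Kafka, mobile} — 9 skills.
No choice of 2 candidates does better; here security, networking are left uncovered.

9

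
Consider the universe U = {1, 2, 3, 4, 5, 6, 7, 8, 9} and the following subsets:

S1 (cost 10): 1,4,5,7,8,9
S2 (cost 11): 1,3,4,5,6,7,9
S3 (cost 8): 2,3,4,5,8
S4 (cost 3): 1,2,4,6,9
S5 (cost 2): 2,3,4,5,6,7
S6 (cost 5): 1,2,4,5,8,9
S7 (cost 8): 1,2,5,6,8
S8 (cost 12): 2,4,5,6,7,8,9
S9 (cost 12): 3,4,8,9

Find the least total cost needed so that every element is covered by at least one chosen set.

S5, S6 cover every element at cost 2 + 5 = 7.
Any cover uses at least 2 sets; among all covering selections none totals below 7.
Greedy by coverage-per-cost would pick S5, S4, S6 for 10 — worse than the optimum 7.

7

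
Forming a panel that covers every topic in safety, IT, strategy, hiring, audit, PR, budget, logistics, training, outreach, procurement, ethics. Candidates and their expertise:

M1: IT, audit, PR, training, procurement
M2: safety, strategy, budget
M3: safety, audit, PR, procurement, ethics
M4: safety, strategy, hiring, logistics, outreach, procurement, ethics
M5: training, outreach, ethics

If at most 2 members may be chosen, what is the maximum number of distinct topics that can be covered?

Choosing M1, M4 covers {safety, IT, strategy, hiring, audit, PR, logistics, training, outreach, procurement, ethics} — 11 topics.
No choice of 2 members does better; here budget is left uncovered.

11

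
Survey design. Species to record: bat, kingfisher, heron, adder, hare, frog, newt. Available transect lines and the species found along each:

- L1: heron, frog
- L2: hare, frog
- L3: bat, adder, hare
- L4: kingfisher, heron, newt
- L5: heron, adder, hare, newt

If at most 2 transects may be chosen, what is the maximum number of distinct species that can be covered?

6

Choosing L3, L4 covers {bat, kingfisher, heron, adder, hare, newt} — 6 species.
No choice of 2 transects does better; here frog is left uncovered.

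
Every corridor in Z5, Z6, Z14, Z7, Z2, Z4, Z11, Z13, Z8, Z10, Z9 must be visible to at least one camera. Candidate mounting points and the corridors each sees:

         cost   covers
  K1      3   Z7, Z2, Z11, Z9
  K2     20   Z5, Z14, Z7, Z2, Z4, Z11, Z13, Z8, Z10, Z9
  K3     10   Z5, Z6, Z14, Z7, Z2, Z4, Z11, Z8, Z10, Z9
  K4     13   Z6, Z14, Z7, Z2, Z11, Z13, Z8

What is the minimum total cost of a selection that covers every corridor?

K3, K4 cover every corridor at cost 10 + 13 = 23.
Any cover uses at least 2 camera mounts; among all covering selections none totals below 23.

23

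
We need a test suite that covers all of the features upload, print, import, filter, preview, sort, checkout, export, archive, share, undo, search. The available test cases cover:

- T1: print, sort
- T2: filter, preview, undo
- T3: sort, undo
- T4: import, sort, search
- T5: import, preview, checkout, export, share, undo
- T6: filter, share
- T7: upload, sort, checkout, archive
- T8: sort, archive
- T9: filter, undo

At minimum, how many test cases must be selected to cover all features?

T1, T2, T4, T5, T7 together cover {upload, print, import, filter, preview, sort, checkout, export, archive, share, undo, search} — every feature.
No 4 of the 9 test cases cover everything (all 126 size-4 selections fall short), so 5 is minimum.

5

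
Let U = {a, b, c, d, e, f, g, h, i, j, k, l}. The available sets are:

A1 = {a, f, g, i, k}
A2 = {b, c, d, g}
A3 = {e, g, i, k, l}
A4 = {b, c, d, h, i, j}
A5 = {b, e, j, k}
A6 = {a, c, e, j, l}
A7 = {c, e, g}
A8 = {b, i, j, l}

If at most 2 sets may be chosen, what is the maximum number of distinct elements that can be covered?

10

Choosing A1, A4 covers {a, b, c, d, f, g, h, i, j, k} — 10 elements.
No choice of 2 sets does better; here e, l are left uncovered.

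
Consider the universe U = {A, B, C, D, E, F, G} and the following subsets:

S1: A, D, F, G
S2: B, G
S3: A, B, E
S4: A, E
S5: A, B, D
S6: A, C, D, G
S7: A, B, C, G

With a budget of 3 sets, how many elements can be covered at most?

7

Choosing S1, S3, S6 covers {A, B, C, D, E, F, G} — 7 elements.
That is all 7 elements.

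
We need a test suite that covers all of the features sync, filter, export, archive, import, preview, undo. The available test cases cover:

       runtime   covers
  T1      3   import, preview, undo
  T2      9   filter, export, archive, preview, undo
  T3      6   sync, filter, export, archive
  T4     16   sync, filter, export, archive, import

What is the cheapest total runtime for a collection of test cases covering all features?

T1, T3 cover every feature at runtime 3 + 6 = 9.
Any cover uses at least 2 test cases; among all covering selections none totals below 9.

9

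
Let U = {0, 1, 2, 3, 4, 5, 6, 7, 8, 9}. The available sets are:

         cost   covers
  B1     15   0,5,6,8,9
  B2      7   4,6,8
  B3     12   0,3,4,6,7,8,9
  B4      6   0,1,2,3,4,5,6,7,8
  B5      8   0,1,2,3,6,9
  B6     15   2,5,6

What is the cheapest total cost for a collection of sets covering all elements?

14

B4, B5 cover every element at cost 6 + 8 = 14.
Any cover uses at least 2 sets; among all covering selections none totals below 14.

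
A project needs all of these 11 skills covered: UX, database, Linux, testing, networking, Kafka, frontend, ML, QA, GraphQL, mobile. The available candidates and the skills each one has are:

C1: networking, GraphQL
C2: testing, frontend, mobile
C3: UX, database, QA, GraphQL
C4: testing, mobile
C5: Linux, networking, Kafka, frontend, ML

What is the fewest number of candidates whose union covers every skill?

C2, C3, C5 together cover {UX, database, Linux, testing, networking, Kafka, frontend, ML, QA, GraphQL, mobile} — every skill.
No 2 of the 5 candidates cover everything (all 10 pairs fall short), so 3 is minimum.

3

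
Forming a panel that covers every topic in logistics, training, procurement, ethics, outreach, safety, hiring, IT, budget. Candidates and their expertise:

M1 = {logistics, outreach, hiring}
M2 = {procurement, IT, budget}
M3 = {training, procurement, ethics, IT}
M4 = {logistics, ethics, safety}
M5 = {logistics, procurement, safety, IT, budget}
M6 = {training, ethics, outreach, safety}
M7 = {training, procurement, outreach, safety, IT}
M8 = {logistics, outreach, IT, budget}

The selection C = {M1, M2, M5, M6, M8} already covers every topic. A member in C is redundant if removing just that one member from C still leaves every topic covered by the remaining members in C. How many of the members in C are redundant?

3

Drop M1: hiring uncovered — not redundant.
Drop M2: the rest still cover every topic — redundant.
Drop M5: the rest still cover every topic — redundant.
Drop M6: training, ethics uncovered — not redundant.
Drop M8: the rest still cover every topic — redundant.
3 redundant: M2, M5, M8.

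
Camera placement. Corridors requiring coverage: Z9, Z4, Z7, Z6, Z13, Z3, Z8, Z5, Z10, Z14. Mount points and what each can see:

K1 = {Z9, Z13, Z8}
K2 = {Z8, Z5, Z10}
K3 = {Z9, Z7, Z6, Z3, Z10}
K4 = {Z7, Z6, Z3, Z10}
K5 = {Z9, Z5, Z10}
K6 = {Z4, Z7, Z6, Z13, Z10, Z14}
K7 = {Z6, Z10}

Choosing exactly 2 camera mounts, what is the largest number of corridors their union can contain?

Choosing K1, K6 covers {Z9, Z4, Z7, Z6, Z13, Z8, Z10, Z14} — 8 corridors.
No choice of 2 camera mounts does better; here Z3, Z5 are left uncovered.

8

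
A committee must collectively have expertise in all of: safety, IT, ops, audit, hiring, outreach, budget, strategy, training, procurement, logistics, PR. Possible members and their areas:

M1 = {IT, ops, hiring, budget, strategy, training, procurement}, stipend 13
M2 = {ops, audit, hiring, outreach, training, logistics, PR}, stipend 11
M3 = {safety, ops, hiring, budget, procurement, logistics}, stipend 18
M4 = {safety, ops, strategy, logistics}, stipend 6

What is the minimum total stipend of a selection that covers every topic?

M1, M2, M4 cover every topic at stipend 13 + 11 + 6 = 30.
Any cover uses at least 3 members; among all covering selections none totals below 30.

30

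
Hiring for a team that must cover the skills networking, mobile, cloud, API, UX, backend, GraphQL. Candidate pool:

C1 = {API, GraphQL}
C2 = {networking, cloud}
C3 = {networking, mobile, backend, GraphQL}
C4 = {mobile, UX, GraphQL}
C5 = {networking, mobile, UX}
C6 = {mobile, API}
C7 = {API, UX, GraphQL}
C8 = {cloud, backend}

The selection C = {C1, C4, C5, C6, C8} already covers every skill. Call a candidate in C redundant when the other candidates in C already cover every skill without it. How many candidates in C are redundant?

3

Drop C1: the rest still cover every skill — redundant.
Drop C4: the rest still cover every skill — redundant.
Drop C5: networking uncovered — not redundant.
Drop C6: the rest still cover every skill — redundant.
Drop C8: cloud, backend uncovered — not redundant.
3 redundant: C1, C4, C6.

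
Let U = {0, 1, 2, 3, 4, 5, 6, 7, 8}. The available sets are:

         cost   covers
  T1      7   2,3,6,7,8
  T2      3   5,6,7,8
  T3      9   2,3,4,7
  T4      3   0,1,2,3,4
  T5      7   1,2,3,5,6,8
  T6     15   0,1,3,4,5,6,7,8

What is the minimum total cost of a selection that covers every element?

6

T2, T4 cover every element at cost 3 + 3 = 6.
Any cover uses at least 2 sets; among all covering selections none totals below 6.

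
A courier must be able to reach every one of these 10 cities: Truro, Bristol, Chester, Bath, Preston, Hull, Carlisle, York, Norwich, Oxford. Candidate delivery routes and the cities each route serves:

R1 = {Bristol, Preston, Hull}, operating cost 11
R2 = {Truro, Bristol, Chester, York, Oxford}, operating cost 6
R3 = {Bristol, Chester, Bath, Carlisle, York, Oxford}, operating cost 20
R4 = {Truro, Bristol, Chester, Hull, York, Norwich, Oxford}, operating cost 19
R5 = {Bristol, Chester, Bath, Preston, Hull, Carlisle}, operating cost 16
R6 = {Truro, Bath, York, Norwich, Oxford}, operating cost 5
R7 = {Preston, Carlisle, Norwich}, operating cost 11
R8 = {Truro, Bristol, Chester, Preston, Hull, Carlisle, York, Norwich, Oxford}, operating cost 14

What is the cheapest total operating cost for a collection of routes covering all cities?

R6, R8 cover every city at operating cost 5 + 14 = 19.
Any cover uses at least 2 routes; among all covering selections none totals below 19.

19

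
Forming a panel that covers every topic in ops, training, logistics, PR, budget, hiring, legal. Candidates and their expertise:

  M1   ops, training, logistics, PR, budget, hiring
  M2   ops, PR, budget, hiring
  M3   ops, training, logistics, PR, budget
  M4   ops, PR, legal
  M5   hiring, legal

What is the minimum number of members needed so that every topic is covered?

2

M1, M4 together cover {ops, training, logistics, PR, budget, hiring, legal} — every topic.
No single member contains all 7 topics, so 2 is optimal.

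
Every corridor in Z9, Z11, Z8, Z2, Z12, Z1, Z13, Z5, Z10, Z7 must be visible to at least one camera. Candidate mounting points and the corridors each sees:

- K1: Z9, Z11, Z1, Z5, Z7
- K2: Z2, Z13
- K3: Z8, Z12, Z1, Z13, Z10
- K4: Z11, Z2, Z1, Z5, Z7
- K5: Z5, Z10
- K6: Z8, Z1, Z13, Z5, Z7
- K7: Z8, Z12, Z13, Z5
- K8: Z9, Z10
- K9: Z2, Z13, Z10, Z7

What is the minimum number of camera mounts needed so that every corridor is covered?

3

K1, K2, K3 together cover {Z9, Z11, Z8, Z2, Z12, Z1, Z13, Z5, Z10, Z7} — every corridor.
No 2 of the 9 camera mounts cover everything (all 36 pairs fall short), so 3 is minimum.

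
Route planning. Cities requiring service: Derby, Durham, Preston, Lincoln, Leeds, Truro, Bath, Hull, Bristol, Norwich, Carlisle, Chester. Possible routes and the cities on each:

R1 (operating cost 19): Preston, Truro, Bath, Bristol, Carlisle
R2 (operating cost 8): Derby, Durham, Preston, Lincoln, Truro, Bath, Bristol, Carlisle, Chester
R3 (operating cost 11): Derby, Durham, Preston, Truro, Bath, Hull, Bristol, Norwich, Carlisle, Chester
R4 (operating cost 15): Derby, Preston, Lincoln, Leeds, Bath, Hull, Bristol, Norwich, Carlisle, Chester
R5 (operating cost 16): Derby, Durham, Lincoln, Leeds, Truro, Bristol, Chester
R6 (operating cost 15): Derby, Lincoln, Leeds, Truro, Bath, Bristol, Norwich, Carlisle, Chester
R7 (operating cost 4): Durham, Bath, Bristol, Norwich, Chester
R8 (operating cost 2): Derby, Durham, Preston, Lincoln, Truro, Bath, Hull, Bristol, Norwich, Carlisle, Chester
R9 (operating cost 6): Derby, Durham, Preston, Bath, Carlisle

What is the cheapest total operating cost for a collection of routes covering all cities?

R4, R8 cover every city at operating cost 15 + 2 = 17.
Any cover uses at least 2 routes; among all covering selections none totals below 17.

17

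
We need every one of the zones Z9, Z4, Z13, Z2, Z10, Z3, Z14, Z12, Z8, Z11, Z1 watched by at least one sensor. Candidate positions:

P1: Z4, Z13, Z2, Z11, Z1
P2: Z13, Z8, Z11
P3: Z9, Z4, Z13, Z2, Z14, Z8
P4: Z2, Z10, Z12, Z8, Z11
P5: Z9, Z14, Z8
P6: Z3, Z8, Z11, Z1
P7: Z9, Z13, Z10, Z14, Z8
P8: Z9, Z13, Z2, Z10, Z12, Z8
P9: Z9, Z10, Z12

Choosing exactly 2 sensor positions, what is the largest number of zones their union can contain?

Choosing P1, P7 covers {Z9, Z4, Z13, Z2, Z10, Z14, Z8, Z11, Z1} — 9 zones.
No choice of 2 sensor positions does better; here Z3, Z12 are left uncovered.

9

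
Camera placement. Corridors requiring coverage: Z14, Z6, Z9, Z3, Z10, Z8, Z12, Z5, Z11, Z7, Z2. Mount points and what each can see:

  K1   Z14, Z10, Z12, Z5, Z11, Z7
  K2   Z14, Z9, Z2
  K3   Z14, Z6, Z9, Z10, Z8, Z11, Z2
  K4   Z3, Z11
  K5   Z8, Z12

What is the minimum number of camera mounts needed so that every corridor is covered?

K1, K3, K4 together cover {Z14, Z6, Z9, Z3, Z10, Z8, Z12, Z5, Z11, Z7, Z2} — every corridor.
No 2 of the 5 camera mounts cover everything (all 10 pairs fall short), so 3 is minimum.

3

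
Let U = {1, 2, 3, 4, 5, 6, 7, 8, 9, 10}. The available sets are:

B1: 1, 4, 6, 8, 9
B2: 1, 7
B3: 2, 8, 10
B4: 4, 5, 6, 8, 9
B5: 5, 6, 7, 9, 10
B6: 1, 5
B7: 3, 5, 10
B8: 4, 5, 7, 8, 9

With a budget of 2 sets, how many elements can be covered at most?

Choosing B1, B5 covers {1, 4, 5, 6, 7, 8, 9, 10} — 8 elements.
No choice of 2 sets does better; here 2, 3 are left uncovered.

8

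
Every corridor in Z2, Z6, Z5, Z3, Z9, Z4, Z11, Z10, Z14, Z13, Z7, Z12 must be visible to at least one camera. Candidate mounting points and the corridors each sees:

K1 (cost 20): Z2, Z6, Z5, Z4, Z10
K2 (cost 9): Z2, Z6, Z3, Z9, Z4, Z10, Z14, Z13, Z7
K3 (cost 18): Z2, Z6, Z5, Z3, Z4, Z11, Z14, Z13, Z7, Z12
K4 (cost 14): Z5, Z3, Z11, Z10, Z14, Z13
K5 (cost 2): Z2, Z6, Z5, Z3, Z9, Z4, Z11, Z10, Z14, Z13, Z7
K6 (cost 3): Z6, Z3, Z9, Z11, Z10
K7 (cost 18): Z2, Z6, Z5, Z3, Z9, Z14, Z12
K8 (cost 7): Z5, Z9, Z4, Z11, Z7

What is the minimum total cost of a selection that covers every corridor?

K3, K5 cover every corridor at cost 18 + 2 = 20.
Any cover uses at least 2 camera mounts; among all covering selections none totals below 20.

20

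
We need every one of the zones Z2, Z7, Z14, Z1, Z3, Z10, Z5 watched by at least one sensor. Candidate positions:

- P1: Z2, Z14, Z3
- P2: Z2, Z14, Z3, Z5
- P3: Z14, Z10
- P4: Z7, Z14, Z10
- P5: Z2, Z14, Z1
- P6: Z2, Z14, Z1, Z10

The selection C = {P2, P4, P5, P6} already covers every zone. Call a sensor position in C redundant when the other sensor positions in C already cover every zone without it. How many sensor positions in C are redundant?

2

Drop P2: Z3, Z5 uncovered — not redundant.
Drop P4: Z7 uncovered — not redundant.
Drop P5: the rest still cover every zone — redundant.
Drop P6: the rest still cover every zone — redundant.
2 redundant: P5, P6.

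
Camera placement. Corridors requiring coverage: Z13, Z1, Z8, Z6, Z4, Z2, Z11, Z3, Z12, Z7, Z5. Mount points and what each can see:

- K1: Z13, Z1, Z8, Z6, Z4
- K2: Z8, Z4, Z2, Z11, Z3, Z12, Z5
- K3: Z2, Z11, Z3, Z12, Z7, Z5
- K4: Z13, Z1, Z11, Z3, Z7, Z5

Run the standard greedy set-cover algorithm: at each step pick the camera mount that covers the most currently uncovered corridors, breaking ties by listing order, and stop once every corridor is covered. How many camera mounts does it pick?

Pick 1: K2 covers 7 new corridors (Z8, Z4, Z2, Z11, Z3, Z12, Z5).
Pick 2: K1 covers 3 new corridors (Z13, Z1, Z6).
Pick 3: K3 covers 1 new corridors (Z7).
Greedy uses 3 camera mounts. (The true minimum is 2.)

3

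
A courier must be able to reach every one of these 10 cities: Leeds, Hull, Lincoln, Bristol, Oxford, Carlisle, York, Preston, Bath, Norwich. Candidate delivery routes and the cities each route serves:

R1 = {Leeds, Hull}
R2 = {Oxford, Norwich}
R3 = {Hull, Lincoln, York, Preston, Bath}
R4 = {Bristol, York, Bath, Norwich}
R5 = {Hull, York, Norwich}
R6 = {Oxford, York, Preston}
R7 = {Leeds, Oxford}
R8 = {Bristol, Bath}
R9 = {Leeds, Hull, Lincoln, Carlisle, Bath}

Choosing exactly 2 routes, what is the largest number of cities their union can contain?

Choosing R4, R9 covers {Leeds, Hull, Lincoln, Bristol, Carlisle, York, Bath, Norwich} — 8 cities.
No choice of 2 routes does better; here Oxford, Preston are left uncovered.

8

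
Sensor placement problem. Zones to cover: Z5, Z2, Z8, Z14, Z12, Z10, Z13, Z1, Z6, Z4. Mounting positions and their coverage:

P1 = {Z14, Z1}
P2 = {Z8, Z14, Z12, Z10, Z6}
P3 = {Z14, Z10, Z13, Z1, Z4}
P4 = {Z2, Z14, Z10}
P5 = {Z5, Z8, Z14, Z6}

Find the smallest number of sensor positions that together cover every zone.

4

P2, P3, P4, P5 together cover {Z5, Z2, Z8, Z14, Z12, Z10, Z13, Z1, Z6, Z4} — every zone.
No 3 of the 5 sensor positions cover everything (all 10 triples fall short), so 4 is minimum.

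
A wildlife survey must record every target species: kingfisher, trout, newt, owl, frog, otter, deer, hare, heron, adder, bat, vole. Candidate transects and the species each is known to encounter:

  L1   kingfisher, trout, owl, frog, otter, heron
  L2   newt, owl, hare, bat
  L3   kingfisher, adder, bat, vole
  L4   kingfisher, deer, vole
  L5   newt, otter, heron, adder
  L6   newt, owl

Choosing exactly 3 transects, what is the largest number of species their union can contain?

Choosing L1, L2, L3 covers {kingfisher, trout, newt, owl, frog, otter, hare, heron, adder, bat, vole} — 11 species.
No choice of 3 transects does better; here deer is left uncovered.

11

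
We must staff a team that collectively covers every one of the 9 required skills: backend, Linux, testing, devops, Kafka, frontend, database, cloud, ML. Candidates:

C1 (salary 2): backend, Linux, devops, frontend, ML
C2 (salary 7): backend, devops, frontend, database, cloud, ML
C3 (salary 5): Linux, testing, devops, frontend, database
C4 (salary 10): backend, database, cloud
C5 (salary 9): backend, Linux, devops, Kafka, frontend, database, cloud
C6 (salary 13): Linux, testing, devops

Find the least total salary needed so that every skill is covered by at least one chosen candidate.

16

C1, C3, C5 cover every skill at salary 2 + 5 + 9 = 16.
Any cover uses at least 3 candidates; among all covering selections none totals below 16.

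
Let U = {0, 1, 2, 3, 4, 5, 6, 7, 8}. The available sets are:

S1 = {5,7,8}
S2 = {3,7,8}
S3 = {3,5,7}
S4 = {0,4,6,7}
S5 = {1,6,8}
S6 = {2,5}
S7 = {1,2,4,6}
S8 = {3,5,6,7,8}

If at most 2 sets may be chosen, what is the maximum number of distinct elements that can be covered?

Choosing S7, S8 covers {1, 2, 3, 4, 5, 6, 7, 8} — 8 elements.
No choice of 2 sets does better; here 0 is left uncovered.

8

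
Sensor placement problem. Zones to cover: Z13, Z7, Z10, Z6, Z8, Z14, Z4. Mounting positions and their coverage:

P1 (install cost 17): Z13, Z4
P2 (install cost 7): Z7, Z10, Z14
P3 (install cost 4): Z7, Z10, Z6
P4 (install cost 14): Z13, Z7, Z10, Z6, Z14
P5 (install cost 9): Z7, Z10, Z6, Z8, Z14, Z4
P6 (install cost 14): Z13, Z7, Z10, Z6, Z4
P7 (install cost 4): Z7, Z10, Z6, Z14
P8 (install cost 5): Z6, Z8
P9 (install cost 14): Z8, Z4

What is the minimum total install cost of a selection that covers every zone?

23

P4, P5 cover every zone at install cost 14 + 9 = 23.
Any cover uses at least 2 sensor positions; among all covering selections none totals below 23.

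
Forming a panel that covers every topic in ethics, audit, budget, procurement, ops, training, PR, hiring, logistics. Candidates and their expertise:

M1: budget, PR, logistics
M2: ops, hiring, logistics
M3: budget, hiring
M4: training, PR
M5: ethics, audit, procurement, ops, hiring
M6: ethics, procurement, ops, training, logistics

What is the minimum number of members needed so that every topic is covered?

M1, M4, M5 together cover {ethics, audit, budget, procurement, ops, training, PR, hiring, logistics} — every topic.
No 2 of the 6 members cover everything (all 15 pairs fall short), so 3 is minimum.

3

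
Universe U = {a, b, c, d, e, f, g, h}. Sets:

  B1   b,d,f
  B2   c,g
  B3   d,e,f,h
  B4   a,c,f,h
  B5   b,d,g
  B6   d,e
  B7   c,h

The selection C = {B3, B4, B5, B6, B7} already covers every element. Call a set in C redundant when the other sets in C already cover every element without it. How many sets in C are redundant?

Drop B3: the rest still cover every element — redundant.
Drop B4: a uncovered — not redundant.
Drop B5: b, g uncovered — not redundant.
Drop B6: the rest still cover every element — redundant.
Drop B7: the rest still cover every element — redundant.
3 redundant: B3, B6, B7.

3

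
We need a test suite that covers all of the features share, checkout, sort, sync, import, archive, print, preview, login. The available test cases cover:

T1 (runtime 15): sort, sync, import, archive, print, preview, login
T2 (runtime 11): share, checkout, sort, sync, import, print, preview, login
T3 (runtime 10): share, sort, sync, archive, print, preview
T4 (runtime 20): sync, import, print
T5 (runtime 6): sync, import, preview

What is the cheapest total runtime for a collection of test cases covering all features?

21

T2, T3 cover every feature at runtime 11 + 10 = 21.
Any cover uses at least 2 test cases; among all covering selections none totals below 21.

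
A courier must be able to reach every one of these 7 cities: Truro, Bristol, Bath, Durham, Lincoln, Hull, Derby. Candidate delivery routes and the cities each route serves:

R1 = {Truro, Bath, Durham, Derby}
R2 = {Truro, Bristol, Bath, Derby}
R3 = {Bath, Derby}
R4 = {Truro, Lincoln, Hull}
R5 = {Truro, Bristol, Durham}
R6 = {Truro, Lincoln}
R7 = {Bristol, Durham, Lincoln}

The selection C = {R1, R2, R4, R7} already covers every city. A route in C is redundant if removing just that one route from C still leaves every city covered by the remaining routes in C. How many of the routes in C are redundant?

Drop R1: the rest still cover every city — redundant.
Drop R2: the rest still cover every city — redundant.
Drop R4: Hull uncovered — not redundant.
Drop R7: the rest still cover every city — redundant.
3 redundant: R1, R2, R7.

3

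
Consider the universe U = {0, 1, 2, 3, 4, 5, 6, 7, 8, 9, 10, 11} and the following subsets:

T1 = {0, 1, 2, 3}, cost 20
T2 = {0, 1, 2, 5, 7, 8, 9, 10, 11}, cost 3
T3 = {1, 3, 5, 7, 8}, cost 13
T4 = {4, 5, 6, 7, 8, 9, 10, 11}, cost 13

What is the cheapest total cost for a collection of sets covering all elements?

29

T2, T3, T4 cover every element at cost 3 + 13 + 13 = 29.
Any cover uses at least 2 sets; among all covering selections none totals below 29.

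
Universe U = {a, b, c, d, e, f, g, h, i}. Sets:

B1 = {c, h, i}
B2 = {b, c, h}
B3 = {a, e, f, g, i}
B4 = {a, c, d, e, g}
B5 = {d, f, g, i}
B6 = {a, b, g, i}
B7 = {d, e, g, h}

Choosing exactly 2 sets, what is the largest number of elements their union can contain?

8

Choosing B2, B3 covers {a, b, c, e, f, g, h, i} — 8 elements.
No choice of 2 sets does better; here d is left uncovered.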